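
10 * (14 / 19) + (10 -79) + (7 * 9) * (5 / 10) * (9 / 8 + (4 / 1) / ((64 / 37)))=28363 / 608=46.65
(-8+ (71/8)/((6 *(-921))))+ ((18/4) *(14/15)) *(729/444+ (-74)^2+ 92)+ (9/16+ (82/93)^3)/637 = 388855595649842213/16628777916660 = 23384.50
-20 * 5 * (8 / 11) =-72.73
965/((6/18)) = 2895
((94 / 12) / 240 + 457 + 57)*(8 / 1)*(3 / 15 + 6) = 22946417 / 900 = 25496.02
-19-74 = -93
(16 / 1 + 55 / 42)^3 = 384240583 / 74088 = 5186.27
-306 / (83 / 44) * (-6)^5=104696064 / 83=1261398.36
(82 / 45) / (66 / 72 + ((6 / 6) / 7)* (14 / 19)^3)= 2249752 / 1202295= 1.87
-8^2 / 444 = -16 / 111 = -0.14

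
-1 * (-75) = 75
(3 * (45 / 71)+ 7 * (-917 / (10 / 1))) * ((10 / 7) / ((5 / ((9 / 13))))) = -4089591 / 32305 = -126.59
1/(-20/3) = -3/20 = -0.15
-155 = -155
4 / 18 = 2 / 9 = 0.22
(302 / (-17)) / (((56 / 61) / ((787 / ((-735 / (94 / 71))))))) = 340705679 / 12420030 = 27.43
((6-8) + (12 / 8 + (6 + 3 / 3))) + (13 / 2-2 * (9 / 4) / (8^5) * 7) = 851905 / 65536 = 13.00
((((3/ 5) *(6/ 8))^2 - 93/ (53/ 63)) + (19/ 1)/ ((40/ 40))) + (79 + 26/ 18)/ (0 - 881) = -15369912803/ 168094800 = -91.44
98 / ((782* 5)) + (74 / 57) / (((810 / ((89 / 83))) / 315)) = 47151076 / 83241945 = 0.57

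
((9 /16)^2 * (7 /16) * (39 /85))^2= 488984769 /121215385600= 0.00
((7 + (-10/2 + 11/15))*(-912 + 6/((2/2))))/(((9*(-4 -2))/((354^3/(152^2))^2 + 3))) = 169072357.85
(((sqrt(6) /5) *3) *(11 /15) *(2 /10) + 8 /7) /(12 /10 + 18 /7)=7 *sqrt(6) /300 + 10 /33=0.36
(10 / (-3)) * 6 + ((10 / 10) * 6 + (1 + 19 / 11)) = -124 / 11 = -11.27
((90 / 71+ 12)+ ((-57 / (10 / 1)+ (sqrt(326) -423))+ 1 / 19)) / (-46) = 5603473 / 620540 -sqrt(326) / 46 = 8.64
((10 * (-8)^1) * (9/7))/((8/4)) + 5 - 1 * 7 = -374/7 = -53.43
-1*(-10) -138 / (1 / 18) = -2474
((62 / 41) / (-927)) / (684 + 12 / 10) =-155 / 65105991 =-0.00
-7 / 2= -3.50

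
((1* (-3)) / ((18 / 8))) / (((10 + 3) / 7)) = -28 / 39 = -0.72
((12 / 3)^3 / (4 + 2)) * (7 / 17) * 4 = 17.57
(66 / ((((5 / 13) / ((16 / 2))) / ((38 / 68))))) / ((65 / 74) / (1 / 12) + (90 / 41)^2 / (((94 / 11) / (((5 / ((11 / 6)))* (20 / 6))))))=2888179892 / 58981925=48.97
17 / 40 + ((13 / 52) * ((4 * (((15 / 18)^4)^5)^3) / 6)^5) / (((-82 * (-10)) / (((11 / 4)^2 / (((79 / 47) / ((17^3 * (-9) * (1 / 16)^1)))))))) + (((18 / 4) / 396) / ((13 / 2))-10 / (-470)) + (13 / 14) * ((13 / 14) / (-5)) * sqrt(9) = -356312807007141594160793710813509304279579758749279042660130608050391749496409877978577247801798773171700551464959220818327234267976342645608556882856973918276978135820724916455302923825492777328164587437054134632817493129098108311642392465436743 / 5139960442836380738022102467988438533769267966678555386080078520246064046648326859203426645138604807890433961294622782636947181185441516944127222661552960852556102158056466006370560155387205099386038064936298152114634098564946982089491163570503680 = -0.07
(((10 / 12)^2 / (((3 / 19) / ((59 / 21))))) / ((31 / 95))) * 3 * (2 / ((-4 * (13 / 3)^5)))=-23961375 / 644564648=-0.04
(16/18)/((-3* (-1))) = 8/27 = 0.30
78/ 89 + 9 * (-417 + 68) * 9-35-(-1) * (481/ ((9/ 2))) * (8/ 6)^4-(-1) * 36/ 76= -34473334397/ 1232739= -27964.83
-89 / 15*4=-356 / 15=-23.73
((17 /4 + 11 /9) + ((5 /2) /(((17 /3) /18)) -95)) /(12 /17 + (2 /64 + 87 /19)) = -7589512 /494523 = -15.35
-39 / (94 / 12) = -234 / 47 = -4.98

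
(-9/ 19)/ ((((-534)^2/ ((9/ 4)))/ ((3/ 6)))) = -9/ 4815968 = -0.00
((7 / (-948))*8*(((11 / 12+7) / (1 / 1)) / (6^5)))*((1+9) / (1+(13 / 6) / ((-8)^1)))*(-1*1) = 95 / 115182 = 0.00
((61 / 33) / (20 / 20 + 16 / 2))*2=122 / 297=0.41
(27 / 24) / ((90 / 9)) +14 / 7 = 2.11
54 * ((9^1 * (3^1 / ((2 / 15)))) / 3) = 3645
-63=-63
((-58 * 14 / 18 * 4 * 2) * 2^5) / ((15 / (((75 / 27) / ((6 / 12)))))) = -1039360 / 243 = -4277.20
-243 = -243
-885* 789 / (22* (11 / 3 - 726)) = 2094795 / 47674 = 43.94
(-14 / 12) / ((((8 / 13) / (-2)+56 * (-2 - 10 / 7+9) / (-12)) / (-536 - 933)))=-65.15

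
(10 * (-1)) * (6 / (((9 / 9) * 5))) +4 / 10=-11.60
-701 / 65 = -10.78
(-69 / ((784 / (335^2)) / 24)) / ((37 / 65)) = -1509987375 / 3626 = -416433.36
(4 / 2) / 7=2 / 7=0.29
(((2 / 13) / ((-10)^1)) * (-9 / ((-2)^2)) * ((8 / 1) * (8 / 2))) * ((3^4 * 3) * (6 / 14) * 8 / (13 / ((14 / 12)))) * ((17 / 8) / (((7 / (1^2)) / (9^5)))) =8781531084 / 5915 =1484620.64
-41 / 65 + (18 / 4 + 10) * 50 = 724.37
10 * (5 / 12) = 25 / 6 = 4.17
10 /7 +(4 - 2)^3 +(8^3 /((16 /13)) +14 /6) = 8983 /21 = 427.76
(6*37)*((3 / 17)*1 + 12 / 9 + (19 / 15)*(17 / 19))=49876 / 85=586.78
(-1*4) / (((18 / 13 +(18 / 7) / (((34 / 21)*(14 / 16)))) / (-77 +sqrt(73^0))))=235144 / 2475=95.01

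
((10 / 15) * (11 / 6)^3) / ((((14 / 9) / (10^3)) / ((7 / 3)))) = 6162.04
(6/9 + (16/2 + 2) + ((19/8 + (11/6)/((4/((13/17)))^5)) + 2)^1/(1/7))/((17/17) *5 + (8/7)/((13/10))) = 32781897424003/4667126753280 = 7.02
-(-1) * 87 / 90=29 / 30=0.97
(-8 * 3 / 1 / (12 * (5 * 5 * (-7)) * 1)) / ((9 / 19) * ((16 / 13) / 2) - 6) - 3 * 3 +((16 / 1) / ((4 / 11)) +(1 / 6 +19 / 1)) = 13365131 / 246750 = 54.16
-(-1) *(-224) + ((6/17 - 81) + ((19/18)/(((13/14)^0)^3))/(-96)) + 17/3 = -8783171/29376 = -298.99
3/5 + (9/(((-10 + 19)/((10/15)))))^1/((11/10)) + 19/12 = 1841/660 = 2.79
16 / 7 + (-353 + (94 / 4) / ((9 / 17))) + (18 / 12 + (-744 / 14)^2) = 1111028 / 441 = 2519.34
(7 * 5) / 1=35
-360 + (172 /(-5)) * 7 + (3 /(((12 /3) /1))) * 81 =-10801 /20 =-540.05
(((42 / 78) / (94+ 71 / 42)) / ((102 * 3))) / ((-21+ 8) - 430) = -49 / 1180416471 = -0.00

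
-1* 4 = -4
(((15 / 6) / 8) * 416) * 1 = 130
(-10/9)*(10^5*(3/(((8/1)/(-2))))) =250000/3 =83333.33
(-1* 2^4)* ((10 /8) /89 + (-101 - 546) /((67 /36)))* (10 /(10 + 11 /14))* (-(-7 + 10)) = -13929916560 /900413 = -15470.59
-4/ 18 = -2/ 9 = -0.22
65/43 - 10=-365/43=-8.49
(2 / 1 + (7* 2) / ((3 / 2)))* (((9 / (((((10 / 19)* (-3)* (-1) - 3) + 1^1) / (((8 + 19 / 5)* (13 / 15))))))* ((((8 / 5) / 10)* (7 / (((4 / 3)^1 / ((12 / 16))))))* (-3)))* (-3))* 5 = -140469147 / 2000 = -70234.57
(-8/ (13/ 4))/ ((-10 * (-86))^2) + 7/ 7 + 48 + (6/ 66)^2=3563485008/ 72711925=49.01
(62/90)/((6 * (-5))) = -31/1350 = -0.02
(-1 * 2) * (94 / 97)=-188 / 97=-1.94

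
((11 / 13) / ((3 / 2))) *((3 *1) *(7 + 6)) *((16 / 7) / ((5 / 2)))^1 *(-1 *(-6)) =120.69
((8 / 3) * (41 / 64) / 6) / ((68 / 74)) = 1517 / 4896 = 0.31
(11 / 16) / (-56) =-11 / 896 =-0.01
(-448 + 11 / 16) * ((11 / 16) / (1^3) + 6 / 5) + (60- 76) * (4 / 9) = -9808283 / 11520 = -851.41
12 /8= 1.50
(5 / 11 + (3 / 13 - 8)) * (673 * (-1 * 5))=3519790 / 143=24613.92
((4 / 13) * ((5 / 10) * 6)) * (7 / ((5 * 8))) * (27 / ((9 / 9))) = 4.36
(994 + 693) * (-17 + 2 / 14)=-28438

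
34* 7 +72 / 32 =961 / 4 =240.25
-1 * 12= -12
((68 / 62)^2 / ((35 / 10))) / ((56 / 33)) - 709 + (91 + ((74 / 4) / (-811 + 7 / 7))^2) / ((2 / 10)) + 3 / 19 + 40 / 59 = -252.96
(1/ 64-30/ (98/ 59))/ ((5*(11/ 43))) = -2433413/ 172480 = -14.11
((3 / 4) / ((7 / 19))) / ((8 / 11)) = 627 / 224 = 2.80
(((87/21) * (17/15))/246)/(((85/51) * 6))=493/258300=0.00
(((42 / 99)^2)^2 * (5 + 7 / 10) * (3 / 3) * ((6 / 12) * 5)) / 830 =91238 / 164052405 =0.00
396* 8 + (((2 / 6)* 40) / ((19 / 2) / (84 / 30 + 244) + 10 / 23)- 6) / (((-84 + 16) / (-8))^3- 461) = 62557474384 / 19745775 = 3168.14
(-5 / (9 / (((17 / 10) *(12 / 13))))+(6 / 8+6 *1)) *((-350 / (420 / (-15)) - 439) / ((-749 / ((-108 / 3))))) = -335229 / 2782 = -120.50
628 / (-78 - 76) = -314 / 77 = -4.08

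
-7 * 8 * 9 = -504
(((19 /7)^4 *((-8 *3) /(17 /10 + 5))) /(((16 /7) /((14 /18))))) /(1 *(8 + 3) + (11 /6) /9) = -2345778 /397243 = -5.91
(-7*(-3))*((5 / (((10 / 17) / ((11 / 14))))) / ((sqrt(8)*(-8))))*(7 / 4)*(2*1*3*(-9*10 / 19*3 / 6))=530145*sqrt(2) / 4864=154.14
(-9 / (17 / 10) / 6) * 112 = -1680 / 17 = -98.82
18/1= 18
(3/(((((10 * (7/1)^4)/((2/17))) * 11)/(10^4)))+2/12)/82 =484987/220901604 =0.00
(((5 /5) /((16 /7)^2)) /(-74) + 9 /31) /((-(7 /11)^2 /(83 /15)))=-1697036011 /431639040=-3.93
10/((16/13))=65/8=8.12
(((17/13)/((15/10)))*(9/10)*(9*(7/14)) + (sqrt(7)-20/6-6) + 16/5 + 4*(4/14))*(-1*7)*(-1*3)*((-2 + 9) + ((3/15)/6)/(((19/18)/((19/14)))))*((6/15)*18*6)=-21217734/2275 + 159732*sqrt(7)/25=7577.97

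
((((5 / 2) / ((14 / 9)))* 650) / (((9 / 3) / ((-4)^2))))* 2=78000 / 7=11142.86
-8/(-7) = 8/7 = 1.14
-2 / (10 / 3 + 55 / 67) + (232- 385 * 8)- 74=-2440272 / 835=-2922.48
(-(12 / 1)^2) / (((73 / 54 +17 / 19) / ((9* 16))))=-21275136 / 2305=-9229.99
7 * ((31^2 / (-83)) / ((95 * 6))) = -6727 / 47310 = -0.14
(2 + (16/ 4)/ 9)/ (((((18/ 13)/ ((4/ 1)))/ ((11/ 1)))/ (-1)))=-6292/ 81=-77.68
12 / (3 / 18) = 72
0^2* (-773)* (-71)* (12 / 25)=0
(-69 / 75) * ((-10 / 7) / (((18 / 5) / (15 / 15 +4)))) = 115 / 63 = 1.83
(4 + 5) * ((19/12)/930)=19/1240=0.02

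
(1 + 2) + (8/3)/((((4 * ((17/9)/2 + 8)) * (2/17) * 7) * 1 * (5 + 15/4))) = 118743/39445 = 3.01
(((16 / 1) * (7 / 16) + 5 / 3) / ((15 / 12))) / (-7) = -104 / 105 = -0.99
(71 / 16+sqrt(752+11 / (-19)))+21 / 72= 227 / 48+sqrt(271263) / 19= 32.14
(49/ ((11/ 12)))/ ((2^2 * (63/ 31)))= 217/ 33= 6.58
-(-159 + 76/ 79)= 158.04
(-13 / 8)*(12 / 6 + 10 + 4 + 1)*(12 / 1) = -663 / 2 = -331.50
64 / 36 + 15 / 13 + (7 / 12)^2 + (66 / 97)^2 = 65784557 / 17613648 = 3.73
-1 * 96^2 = -9216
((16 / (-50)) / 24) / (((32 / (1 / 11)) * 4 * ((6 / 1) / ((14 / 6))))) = -7 / 1900800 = -0.00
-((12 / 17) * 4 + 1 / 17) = -49 / 17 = -2.88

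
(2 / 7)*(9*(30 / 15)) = 36 / 7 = 5.14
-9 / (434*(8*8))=-9 / 27776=-0.00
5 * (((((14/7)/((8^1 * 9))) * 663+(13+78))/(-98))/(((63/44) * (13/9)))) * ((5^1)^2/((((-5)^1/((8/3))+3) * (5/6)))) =-222200/3087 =-71.98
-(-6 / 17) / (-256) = -3 / 2176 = -0.00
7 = 7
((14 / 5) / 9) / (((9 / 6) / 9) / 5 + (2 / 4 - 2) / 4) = -112 / 123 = -0.91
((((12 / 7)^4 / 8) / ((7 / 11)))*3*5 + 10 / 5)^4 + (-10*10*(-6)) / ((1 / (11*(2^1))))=46333758904642952891296 / 79792266297612001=580679.82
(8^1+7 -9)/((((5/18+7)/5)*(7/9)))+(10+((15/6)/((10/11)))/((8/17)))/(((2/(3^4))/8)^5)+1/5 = 259371570708588257/4585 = 56569590121829.50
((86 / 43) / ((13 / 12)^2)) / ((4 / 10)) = 720 / 169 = 4.26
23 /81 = 0.28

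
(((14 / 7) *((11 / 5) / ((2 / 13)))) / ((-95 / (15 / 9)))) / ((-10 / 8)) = 572 / 1425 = 0.40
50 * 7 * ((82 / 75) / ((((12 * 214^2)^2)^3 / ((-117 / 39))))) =-287 / 6886408242761313395973054756028416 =-0.00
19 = 19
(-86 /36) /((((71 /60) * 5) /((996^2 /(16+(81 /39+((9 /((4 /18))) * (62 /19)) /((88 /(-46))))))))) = 309061923456 /39357359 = 7852.71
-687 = -687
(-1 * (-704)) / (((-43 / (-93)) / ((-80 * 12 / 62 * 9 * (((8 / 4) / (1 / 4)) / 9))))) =-8110080 / 43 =-188606.51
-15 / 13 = -1.15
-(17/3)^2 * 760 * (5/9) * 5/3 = -5491000/243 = -22596.71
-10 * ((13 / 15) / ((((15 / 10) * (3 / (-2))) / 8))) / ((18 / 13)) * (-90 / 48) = -3380 / 81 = -41.73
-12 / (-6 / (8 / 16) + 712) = -0.02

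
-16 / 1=-16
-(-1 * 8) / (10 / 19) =15.20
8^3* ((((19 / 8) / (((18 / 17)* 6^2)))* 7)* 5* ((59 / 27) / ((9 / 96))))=170750720 / 6561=26025.11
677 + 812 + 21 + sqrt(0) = 1510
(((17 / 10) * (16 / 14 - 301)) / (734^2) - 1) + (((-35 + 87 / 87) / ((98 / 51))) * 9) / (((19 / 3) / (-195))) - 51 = 24332064147241 / 5015818360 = 4851.07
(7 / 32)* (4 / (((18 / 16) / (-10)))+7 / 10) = -21959 / 2880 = -7.62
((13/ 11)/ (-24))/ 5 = -13/ 1320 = -0.01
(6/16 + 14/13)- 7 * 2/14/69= 10315/7176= 1.44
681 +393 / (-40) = 26847 / 40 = 671.18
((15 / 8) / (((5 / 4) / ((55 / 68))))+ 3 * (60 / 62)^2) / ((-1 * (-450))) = 35051 / 3920880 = 0.01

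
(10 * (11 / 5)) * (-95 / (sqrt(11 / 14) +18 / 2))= -263340 / 1123 +2090 * sqrt(154) / 1123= -211.40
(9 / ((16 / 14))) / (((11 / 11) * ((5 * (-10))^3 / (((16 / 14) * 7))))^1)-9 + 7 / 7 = -8.00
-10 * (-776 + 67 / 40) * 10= 154865 / 2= 77432.50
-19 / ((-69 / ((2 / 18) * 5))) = 95 / 621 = 0.15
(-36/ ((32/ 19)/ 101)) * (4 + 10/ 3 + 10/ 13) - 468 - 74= -468895/ 26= -18034.42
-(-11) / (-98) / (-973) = 11 / 95354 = 0.00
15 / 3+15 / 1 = 20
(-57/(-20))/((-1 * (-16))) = 57/320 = 0.18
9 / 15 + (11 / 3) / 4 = 91 / 60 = 1.52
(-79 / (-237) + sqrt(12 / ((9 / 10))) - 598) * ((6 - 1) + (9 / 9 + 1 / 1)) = -12551 / 3 + 14 * sqrt(30) / 3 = -4158.11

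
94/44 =47/22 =2.14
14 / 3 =4.67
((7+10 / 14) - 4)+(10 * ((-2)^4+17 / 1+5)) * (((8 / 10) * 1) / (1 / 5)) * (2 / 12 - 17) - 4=-537326 / 21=-25586.95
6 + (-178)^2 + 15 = 31705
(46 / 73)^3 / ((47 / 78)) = 7592208 / 18283799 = 0.42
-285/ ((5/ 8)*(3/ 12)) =-1824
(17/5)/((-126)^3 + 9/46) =-782/460086435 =-0.00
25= 25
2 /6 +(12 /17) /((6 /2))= 29 /51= 0.57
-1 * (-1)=1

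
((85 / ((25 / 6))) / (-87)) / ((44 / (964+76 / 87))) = -5.14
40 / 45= 8 / 9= 0.89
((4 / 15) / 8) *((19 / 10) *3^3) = 171 / 100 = 1.71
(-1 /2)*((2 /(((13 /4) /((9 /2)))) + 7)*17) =-2159 /26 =-83.04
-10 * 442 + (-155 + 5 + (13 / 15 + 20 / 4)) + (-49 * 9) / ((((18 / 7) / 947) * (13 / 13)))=-5009239 / 30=-166974.63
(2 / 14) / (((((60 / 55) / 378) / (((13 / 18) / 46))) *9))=143 / 1656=0.09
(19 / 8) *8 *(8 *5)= 760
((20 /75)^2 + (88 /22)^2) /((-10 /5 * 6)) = -904 /675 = -1.34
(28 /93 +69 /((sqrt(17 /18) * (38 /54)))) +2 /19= 718 /1767 +5589 * sqrt(34) /323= 101.30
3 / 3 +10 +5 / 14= 159 / 14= 11.36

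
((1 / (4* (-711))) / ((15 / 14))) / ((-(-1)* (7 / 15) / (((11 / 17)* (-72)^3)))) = 228096 / 1343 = 169.84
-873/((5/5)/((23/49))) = -20079/49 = -409.78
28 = 28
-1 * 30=-30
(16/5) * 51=816/5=163.20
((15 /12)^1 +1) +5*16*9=2889 /4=722.25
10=10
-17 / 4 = -4.25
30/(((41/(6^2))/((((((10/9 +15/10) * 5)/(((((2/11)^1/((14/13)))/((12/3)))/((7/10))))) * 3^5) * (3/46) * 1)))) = 1108065420/12259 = 90387.91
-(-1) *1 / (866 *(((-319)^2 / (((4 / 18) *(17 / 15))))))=17 / 5948439255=0.00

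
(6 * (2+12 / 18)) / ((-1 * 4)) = -4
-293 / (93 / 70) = -20510 / 93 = -220.54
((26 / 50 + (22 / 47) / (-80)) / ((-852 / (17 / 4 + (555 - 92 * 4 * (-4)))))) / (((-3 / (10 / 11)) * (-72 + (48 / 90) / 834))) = -5458269375 / 1057997932288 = -0.01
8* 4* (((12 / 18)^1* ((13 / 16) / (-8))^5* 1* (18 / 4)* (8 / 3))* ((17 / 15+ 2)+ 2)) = -28589561 / 2013265920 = -0.01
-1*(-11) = 11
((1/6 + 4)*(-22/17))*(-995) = 273625/51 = 5365.20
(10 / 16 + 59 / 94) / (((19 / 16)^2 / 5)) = 75360 / 16967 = 4.44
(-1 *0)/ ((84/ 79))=0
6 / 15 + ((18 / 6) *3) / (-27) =1 / 15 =0.07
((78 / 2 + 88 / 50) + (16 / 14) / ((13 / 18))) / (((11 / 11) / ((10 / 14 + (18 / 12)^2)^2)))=663610481 / 1783600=372.06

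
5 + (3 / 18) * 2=16 / 3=5.33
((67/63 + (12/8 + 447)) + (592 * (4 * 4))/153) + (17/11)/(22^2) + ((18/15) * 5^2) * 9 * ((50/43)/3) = 616.13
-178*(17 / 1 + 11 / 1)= -4984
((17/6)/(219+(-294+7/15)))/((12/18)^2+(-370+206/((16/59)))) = -306/3139903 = -0.00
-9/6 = -3/2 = -1.50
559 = 559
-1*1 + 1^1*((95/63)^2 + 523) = 2080843/3969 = 524.27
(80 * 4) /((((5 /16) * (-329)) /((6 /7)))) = -6144 /2303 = -2.67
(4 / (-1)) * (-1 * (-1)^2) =4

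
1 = 1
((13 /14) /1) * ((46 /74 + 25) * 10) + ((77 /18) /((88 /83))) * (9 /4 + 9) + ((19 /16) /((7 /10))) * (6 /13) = 8745385 /30784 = 284.09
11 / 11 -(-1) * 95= 96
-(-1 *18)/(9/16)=32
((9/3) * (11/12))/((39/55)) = 605/156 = 3.88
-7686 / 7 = -1098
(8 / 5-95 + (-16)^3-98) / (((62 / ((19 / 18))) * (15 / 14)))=-2851121 / 41850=-68.13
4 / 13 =0.31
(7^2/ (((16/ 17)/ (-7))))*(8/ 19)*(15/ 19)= -87465/ 722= -121.14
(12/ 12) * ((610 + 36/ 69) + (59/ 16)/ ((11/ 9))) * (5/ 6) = 12418025/ 24288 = 511.28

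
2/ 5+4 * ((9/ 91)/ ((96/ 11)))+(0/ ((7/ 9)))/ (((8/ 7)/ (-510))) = 1621/ 3640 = 0.45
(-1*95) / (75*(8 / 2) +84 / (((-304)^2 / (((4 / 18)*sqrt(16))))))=-823080 / 2599207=-0.32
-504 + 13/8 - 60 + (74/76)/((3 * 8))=-562.33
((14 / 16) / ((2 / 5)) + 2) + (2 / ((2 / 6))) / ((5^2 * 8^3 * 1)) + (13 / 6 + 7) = 13.35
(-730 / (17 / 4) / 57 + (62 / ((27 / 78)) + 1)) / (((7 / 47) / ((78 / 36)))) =314556853 / 122094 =2576.35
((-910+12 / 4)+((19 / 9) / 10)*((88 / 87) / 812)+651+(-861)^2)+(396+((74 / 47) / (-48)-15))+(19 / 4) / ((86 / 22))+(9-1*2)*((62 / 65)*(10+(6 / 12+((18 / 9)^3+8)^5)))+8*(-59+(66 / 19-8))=1890192515806711259 / 244139306040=7742270.37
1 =1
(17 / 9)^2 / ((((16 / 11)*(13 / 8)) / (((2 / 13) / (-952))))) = -187 / 766584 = -0.00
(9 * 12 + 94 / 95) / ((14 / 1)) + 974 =652887 / 665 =981.78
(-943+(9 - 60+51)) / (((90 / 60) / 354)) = -222548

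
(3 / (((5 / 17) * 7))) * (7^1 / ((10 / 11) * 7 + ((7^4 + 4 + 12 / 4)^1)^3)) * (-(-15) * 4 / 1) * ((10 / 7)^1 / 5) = 6732 / 537564000757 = 0.00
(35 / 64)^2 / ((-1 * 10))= -245 / 8192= -0.03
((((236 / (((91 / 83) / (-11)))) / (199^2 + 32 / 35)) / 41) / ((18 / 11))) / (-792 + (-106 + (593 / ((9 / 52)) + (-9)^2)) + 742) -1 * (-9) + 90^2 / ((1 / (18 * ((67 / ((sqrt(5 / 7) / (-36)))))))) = 200539379151869 / 22282153897471 -70333920 * sqrt(35) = -416101073.18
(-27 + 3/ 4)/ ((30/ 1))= -7/ 8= -0.88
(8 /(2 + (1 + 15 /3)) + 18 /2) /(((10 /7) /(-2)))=-14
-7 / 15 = -0.47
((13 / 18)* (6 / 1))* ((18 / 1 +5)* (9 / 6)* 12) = 1794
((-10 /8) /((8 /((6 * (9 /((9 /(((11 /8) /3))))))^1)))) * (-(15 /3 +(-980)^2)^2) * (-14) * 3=-1065346317448875 /64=-16646036210138.67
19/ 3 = 6.33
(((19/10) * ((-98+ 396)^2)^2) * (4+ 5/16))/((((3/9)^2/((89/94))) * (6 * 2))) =172527777072837/3760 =45885047093.84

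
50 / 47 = 1.06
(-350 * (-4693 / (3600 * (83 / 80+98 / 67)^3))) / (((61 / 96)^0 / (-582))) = -122674615726208000 / 7219928160603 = -16991.11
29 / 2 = 14.50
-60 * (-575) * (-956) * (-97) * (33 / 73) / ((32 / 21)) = 949093759.42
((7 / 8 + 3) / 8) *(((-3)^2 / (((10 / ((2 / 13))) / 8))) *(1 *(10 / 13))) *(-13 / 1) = -279 / 52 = -5.37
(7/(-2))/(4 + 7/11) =-0.75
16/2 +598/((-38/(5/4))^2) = 99891/11552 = 8.65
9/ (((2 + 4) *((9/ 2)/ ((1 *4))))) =4/ 3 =1.33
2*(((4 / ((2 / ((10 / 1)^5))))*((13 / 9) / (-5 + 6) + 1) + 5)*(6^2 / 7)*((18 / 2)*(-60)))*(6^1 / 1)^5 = -147807719654400 / 7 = -21115388522057.14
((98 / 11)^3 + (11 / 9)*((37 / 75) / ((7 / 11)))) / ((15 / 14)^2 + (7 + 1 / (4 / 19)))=31171637609 / 567804600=54.90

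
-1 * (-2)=2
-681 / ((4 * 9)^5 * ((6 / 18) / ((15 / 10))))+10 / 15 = 0.67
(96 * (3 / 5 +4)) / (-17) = -2208 / 85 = -25.98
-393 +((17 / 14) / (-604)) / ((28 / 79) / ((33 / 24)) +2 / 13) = -15453109249 / 39320400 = -393.00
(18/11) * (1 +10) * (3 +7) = 180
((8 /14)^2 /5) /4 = 0.02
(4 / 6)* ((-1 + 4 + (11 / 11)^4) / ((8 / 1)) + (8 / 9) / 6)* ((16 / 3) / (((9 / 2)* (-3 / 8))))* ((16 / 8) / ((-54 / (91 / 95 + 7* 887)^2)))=623681018985472 / 319750335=1950524.99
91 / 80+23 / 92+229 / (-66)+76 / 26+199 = 199.84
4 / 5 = 0.80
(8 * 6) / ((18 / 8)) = 64 / 3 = 21.33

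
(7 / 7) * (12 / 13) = 12 / 13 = 0.92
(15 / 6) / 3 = 5 / 6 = 0.83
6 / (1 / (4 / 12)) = 2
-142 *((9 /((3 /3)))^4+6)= -932514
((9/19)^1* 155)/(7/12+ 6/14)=23436/323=72.56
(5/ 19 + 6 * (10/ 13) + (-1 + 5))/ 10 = 2193/ 2470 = 0.89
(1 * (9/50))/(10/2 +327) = 9/16600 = 0.00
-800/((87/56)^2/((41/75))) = -4114432/22707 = -181.20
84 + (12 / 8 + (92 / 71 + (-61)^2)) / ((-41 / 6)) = -1341813 / 2911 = -460.95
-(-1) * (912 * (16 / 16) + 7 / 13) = 11863 / 13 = 912.54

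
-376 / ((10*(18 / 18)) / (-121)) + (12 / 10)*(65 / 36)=136553 / 30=4551.77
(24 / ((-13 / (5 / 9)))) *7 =-280 / 39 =-7.18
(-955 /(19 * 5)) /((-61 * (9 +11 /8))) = 1528 /96197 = 0.02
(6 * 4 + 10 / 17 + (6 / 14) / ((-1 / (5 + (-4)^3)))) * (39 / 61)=231465 / 7259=31.89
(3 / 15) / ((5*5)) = 1 / 125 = 0.01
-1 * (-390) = 390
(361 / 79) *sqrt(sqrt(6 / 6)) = 361 / 79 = 4.57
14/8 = 7/4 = 1.75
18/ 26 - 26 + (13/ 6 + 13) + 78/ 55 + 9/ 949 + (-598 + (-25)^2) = 5726827/ 313170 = 18.29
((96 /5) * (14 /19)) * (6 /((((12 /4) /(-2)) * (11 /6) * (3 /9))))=-96768 /1045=-92.60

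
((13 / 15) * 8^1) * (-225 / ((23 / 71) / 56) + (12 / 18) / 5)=-1395571216 / 5175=-269675.60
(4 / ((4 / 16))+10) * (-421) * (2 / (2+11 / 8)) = -175136 / 27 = -6486.52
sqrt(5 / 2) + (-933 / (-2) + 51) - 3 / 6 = sqrt(10) / 2 + 517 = 518.58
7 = 7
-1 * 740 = -740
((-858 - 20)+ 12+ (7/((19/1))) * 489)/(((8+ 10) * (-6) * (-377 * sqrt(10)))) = -13031 * sqrt(10)/7736040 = -0.01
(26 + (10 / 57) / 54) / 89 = 0.29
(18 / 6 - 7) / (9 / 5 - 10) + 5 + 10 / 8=1105 / 164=6.74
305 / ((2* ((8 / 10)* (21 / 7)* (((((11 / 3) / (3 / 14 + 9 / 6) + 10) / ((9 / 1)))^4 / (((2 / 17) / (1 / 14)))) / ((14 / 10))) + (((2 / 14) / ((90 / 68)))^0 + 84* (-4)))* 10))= -2744888513472 / 59677575249343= -0.05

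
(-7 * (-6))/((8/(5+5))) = 105/2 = 52.50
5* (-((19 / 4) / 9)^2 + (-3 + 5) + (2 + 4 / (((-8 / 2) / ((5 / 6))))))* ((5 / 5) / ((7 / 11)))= 205865 / 9072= 22.69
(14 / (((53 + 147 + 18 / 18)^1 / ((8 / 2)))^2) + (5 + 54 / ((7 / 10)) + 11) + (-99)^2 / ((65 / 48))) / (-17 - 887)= -33689570959 / 4154434830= -8.11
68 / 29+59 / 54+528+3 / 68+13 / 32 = 226558667 / 425952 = 531.89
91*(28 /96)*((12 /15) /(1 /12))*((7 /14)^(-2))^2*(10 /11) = 40768 /11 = 3706.18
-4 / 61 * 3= -12 / 61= -0.20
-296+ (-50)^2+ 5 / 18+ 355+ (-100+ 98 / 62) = 1373159 / 558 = 2460.86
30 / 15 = 2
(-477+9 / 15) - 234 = -3552 / 5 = -710.40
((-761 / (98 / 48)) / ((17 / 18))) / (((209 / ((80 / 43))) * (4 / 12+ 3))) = -7890048 / 7486171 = -1.05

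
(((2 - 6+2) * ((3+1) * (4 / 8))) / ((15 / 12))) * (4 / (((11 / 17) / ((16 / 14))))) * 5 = -8704 / 77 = -113.04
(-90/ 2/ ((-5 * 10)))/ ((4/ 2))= 9/ 20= 0.45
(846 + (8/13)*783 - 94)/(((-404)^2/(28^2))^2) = 38512040/1352785213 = 0.03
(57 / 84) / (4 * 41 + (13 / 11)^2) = 2299 / 560364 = 0.00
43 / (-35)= -43 / 35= -1.23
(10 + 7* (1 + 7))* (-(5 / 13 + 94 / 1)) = -80982 / 13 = -6229.38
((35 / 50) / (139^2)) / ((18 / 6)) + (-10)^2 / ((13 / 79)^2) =361747084183 / 97957470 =3692.90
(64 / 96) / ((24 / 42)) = 7 / 6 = 1.17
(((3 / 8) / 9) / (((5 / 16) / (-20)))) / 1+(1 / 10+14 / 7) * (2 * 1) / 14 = -71 / 30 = -2.37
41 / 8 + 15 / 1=161 / 8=20.12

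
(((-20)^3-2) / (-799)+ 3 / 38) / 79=306473 / 2398598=0.13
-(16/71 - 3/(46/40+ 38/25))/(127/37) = 210012/802513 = 0.26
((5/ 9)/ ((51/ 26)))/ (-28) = -65/ 6426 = -0.01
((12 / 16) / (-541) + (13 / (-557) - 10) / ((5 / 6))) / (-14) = 10356861 / 12053480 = 0.86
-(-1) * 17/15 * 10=34/3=11.33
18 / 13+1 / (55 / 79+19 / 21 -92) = 2677929 / 1949636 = 1.37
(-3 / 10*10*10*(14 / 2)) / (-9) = 70 / 3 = 23.33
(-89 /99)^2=7921 /9801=0.81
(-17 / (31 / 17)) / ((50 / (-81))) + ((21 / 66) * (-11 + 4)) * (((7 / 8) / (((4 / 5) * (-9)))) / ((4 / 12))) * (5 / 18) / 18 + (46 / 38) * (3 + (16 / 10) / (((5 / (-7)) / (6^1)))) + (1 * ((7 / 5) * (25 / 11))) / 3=7129521023 / 2015228160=3.54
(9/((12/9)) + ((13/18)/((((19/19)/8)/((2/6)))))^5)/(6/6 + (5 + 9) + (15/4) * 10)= 272605231/430467210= 0.63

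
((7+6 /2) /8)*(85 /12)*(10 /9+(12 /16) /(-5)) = 14705 /1728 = 8.51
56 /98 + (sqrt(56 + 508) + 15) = 109 /7 + 2 * sqrt(141) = 39.32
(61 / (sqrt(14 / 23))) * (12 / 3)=122 * sqrt(322) / 7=312.74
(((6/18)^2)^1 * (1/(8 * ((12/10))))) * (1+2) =5/144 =0.03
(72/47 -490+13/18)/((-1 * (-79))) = -412633/66834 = -6.17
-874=-874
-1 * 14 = -14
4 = 4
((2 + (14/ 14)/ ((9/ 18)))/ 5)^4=256/ 625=0.41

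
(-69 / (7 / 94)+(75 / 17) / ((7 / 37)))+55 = -100942 / 119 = -848.25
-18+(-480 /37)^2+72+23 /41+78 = 16886915 /56129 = 300.86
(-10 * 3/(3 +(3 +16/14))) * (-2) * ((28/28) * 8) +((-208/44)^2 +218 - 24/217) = 40361802/131285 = 307.44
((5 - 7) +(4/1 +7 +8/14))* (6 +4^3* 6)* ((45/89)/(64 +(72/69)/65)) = 878947875/29811796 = 29.48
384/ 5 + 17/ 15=1169/ 15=77.93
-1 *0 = 0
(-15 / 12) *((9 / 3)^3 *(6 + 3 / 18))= -1665 / 8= -208.12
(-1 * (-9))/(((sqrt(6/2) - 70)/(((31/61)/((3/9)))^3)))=-506744910/1111525957 - 7239213 * sqrt(3)/1111525957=-0.47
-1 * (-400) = 400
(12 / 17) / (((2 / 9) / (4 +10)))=756 / 17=44.47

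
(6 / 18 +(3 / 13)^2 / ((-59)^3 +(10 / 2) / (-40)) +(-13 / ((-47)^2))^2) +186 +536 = 2936184587042584922 / 4064860794623811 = 722.33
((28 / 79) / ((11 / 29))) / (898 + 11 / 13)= 10556 / 10154265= 0.00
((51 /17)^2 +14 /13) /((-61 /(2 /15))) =-262 /11895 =-0.02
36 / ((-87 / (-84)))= 1008 / 29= 34.76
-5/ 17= -0.29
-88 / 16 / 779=-0.01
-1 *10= -10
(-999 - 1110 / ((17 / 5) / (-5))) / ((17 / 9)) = 335.30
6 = 6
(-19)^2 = 361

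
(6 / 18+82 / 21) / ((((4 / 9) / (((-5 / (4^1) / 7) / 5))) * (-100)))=0.00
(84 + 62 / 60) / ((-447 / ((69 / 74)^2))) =-1349479 / 8159240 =-0.17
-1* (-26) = 26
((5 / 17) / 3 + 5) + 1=311 / 51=6.10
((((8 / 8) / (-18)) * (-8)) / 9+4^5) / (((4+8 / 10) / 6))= 103685 / 81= 1280.06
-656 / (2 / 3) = -984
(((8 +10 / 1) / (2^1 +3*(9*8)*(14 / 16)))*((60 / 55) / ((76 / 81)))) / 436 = 2187 / 8702342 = 0.00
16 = 16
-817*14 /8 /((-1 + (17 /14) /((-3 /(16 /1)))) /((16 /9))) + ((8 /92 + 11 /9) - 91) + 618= 28218628 /32499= 868.29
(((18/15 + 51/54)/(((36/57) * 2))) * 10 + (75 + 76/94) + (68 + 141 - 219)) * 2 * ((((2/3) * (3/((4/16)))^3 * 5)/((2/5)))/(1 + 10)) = 336174800/1551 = 216747.13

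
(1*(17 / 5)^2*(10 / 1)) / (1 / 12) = 6936 / 5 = 1387.20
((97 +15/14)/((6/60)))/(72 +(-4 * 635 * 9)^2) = 6865/3658057704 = 0.00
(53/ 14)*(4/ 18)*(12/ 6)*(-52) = -5512/ 63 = -87.49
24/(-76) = -6/19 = -0.32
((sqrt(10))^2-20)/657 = -10/657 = -0.02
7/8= 0.88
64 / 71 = 0.90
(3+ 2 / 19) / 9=59 / 171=0.35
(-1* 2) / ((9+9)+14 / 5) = -5 / 52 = -0.10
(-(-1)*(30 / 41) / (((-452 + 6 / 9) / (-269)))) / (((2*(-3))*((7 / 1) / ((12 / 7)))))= -24210 / 1360093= -0.02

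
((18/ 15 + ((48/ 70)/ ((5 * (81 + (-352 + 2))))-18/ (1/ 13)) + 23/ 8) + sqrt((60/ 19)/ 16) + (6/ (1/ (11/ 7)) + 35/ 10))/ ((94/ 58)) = -2369910363/ 17700200 + 29 * sqrt(285)/ 1786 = -133.62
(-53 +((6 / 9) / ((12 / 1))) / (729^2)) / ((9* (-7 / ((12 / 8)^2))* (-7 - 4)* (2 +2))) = -506994713 / 11785235616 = -0.04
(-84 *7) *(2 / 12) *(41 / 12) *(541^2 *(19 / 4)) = -11171926451 / 24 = -465496935.46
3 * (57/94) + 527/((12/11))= 273485/564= 484.90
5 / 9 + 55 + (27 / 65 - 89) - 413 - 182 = -367397 / 585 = -628.03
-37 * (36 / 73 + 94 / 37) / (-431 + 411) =4097 / 730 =5.61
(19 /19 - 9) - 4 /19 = -156 /19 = -8.21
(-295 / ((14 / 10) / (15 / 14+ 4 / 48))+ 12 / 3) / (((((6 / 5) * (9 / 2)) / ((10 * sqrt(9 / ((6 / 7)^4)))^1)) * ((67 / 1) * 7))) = -3.86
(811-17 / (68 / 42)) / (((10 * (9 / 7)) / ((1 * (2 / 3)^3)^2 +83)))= 678819197 / 131220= 5173.14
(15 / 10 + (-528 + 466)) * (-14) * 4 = 3388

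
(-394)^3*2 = -122325968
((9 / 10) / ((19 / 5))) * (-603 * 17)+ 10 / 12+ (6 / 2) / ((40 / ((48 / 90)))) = -3458468 / 1425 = -2427.00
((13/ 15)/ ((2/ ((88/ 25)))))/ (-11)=-52/ 375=-0.14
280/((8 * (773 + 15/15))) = 35/774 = 0.05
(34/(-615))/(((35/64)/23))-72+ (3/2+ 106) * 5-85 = 16280429/43050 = 378.17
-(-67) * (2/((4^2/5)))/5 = 8.38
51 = 51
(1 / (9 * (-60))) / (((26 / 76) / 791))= -15029 / 3510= -4.28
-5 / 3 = -1.67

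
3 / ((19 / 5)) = 15 / 19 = 0.79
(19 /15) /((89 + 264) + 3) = 19 /5340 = 0.00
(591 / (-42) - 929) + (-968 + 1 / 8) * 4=-33702 / 7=-4814.57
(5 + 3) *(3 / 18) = 4 / 3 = 1.33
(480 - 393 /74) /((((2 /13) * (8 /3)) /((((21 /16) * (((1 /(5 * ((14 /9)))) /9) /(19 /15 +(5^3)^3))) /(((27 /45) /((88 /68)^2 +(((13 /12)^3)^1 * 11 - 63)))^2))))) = 236317193064542804825 /3417601356266962157568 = 0.07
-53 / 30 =-1.77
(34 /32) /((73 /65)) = 1105 /1168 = 0.95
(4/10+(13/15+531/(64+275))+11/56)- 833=-78780803/94920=-829.97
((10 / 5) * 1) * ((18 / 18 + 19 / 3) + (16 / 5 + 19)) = 886 / 15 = 59.07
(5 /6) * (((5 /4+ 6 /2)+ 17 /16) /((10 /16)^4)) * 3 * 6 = 13056 /25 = 522.24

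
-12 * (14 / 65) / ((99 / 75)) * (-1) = 280 / 143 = 1.96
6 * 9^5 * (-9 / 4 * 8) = -6377292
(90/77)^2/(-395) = -1620/468391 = -0.00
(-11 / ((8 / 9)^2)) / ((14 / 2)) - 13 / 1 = -6715 / 448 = -14.99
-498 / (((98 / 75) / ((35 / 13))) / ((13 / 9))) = -10375 / 7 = -1482.14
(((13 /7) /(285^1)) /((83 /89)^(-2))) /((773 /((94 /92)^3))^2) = 965354187219253 /89459999464849925311680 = 0.00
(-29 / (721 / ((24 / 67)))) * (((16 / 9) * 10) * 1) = -37120 / 144921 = -0.26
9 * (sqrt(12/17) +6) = 18 * sqrt(51)/17 +54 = 61.56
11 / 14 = 0.79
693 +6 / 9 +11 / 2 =4195 / 6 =699.17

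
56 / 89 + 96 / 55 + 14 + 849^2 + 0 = 3528401049 / 4895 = 720817.37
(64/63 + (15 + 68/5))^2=877.10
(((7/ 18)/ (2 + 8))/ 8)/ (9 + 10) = 0.00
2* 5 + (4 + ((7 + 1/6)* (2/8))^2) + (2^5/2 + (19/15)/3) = 32287/960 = 33.63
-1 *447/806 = -447/806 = -0.55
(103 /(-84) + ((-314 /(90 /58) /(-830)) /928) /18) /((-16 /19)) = 1.46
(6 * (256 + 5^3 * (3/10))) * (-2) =-3522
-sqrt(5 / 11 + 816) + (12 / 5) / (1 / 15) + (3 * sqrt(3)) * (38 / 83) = -sqrt(98791) / 11 + 114 * sqrt(3) / 83 + 36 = 9.81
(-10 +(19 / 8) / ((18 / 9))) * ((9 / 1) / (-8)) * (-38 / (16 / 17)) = -400.28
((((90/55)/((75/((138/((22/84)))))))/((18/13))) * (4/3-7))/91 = -1564/3025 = -0.52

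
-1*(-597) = 597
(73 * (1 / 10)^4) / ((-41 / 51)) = -3723 / 410000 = -0.01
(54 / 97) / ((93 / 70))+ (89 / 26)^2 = 24670207 / 2032732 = 12.14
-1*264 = -264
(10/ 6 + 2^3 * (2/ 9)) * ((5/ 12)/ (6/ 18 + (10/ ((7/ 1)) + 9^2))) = 1085/ 62568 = 0.02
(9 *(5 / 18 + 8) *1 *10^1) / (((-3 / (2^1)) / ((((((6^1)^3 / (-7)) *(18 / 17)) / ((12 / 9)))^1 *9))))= 13034520 / 119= 109533.78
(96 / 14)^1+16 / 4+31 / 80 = 6297 / 560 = 11.24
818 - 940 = -122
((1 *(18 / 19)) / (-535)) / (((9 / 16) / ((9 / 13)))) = -288 / 132145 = -0.00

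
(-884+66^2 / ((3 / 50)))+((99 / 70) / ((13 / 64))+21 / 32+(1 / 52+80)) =1045460971 / 14560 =71803.64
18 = 18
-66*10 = -660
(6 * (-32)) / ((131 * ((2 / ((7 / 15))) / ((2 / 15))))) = -448 / 9825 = -0.05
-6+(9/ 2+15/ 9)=1/ 6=0.17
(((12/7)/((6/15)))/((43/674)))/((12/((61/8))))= 102785/2408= 42.68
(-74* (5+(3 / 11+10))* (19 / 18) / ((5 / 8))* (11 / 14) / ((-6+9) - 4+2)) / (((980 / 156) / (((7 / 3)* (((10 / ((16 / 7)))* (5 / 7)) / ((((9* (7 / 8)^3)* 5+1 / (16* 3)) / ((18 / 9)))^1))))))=-37433344 / 324359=-115.41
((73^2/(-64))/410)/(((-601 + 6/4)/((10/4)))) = 5329/6292352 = 0.00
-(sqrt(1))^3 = -1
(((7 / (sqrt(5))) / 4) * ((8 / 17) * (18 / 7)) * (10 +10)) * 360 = 51840 * sqrt(5) / 17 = 6818.69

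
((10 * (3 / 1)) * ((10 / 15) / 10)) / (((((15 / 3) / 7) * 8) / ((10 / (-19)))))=-7 / 38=-0.18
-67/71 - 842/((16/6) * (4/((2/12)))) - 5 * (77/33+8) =-448265/6816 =-65.77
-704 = -704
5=5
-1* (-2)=2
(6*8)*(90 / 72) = 60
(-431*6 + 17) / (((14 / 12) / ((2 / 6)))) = -734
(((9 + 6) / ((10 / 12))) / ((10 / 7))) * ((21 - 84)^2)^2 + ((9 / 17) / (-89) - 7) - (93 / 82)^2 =198487300.31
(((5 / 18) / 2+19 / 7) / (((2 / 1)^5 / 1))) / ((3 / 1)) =719 / 24192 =0.03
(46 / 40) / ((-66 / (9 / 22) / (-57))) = 3933 / 9680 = 0.41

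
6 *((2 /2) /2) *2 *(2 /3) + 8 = 12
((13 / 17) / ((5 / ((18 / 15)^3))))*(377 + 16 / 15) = 99.92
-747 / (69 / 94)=-23406 / 23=-1017.65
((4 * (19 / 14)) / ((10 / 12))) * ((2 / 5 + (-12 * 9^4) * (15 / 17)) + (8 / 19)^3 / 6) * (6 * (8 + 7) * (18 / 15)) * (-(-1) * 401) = -21048451246679904 / 1073975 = -19598641725.07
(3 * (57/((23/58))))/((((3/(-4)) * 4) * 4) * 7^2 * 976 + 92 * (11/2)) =-261/347047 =-0.00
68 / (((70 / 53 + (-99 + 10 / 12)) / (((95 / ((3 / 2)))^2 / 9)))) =-260208800 / 831519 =-312.93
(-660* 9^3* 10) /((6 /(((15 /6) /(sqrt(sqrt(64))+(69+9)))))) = -39092625 /1519+1002375* sqrt(2) /1519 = -24802.54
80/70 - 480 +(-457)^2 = 1458591/7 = 208370.14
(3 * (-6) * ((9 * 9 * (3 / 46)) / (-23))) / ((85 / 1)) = 2187 / 44965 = 0.05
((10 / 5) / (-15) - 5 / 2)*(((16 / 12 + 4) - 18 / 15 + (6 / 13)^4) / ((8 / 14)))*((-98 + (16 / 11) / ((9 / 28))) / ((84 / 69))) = 7525430010749 / 5089570200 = 1478.60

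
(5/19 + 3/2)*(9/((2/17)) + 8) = 148.99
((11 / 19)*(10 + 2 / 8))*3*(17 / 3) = 7667 / 76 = 100.88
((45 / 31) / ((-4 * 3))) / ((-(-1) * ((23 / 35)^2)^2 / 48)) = -270112500 / 8675071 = -31.14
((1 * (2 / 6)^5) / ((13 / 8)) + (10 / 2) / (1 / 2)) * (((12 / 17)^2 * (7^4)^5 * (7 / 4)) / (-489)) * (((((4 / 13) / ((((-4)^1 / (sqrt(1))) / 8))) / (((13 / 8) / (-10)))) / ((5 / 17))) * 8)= -72290026345691578585849856 / 493118847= -146597573354748654.71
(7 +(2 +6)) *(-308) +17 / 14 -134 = -66539 / 14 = -4752.79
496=496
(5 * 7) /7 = 5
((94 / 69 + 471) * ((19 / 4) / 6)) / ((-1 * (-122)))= 619267 / 202032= 3.07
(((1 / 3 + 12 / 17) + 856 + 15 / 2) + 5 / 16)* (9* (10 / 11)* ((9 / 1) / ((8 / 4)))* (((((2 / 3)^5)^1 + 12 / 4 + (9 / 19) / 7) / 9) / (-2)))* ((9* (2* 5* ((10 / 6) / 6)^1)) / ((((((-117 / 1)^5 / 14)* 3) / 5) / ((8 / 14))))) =148074968750 / 1720830538740573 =0.00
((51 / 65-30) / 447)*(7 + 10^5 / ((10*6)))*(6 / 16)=-3178293 / 77480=-41.02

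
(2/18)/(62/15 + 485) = 5/22011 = 0.00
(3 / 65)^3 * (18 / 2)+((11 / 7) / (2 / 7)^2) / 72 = 21216109 / 79092000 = 0.27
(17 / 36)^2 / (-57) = -289 / 73872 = -0.00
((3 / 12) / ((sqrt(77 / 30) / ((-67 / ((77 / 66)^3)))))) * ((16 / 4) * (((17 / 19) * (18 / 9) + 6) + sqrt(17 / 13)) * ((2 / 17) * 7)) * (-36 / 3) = 347328 * sqrt(510510) / 833833 + 51404544 * sqrt(2310) / 1218679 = 2324.92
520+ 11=531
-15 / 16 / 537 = -5 / 2864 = -0.00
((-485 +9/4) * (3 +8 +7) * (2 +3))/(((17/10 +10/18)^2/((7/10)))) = -35192475/5887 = -5978.00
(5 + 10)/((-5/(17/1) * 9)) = -17/3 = -5.67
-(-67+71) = -4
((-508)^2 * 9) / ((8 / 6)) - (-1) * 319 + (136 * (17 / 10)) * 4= 8715879 / 5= 1743175.80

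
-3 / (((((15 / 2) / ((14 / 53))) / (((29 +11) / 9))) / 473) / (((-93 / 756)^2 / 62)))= -14663 / 270459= -0.05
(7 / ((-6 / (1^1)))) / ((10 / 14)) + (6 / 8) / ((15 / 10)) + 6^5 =116623 / 15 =7774.87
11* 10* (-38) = -4180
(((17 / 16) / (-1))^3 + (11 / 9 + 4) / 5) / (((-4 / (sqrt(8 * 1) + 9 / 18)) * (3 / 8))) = 28573 / 552960 + 28573 * sqrt(2) / 138240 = 0.34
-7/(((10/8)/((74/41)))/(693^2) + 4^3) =-995075928/9097837261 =-0.11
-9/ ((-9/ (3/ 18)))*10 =5/ 3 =1.67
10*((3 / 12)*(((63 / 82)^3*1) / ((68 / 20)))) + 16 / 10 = 181227971 / 93732560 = 1.93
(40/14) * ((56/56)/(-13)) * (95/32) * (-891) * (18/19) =200475/364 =550.76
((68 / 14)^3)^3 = 60716992766464 / 40353607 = 1504623.68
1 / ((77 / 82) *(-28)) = -41 / 1078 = -0.04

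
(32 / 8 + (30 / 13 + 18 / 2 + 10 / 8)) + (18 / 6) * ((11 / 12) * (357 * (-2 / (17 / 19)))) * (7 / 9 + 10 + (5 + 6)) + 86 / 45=-111788503 / 2340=-47772.86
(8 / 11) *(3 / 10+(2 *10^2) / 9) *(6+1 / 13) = 640532 / 6435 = 99.54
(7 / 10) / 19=7 / 190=0.04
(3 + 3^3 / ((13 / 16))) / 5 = 471 / 65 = 7.25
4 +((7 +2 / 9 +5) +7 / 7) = 155 / 9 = 17.22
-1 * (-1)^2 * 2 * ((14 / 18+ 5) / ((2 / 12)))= -208 / 3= -69.33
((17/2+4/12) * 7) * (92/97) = 17066/291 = 58.65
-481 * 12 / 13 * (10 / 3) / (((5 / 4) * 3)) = -1184 / 3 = -394.67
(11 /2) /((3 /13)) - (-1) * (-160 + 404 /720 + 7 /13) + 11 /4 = -154811 /1170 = -132.32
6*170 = 1020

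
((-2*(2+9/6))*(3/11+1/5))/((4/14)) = -637/55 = -11.58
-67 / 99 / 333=-67 / 32967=-0.00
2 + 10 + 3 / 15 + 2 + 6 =101 / 5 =20.20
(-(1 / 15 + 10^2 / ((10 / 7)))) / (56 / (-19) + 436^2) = -19969 / 54176520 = -0.00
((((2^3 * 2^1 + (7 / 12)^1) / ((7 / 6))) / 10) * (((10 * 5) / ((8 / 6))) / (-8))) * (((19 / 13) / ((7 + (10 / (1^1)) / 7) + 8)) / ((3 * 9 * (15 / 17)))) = -64277 / 2583360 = -0.02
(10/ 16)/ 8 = 5/ 64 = 0.08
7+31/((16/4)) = 59/4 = 14.75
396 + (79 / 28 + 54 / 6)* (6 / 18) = 33595 / 84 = 399.94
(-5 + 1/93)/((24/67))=-3886/279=-13.93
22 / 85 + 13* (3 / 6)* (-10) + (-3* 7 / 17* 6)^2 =-14171 / 1445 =-9.81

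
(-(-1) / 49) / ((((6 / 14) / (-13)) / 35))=-65 / 3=-21.67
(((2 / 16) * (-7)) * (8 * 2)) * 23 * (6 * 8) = -15456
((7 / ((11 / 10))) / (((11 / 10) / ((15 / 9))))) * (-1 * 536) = -5168.04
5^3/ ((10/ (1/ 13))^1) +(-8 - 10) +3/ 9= -1303/ 78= -16.71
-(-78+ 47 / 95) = 7363 / 95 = 77.51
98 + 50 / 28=1397 / 14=99.79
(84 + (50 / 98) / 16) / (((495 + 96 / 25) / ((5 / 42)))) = 8235125 / 410645088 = 0.02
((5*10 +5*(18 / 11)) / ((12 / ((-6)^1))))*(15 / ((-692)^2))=-300 / 329219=-0.00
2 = 2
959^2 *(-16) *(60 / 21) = -42042560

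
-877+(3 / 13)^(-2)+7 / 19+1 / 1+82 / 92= -6733001 / 7866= -855.96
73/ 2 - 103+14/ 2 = -119/ 2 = -59.50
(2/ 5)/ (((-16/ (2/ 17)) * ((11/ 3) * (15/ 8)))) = -2/ 4675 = -0.00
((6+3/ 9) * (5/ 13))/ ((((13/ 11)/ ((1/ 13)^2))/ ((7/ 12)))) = 7315/ 1028196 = 0.01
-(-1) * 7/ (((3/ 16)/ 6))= 224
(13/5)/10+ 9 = 463/50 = 9.26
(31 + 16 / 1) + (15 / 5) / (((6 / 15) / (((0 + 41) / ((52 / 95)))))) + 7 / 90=2849449 / 4680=608.86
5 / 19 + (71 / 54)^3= 7587629 / 2991816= 2.54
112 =112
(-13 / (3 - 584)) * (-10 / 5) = -26 / 581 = -0.04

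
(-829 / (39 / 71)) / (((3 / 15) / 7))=-2060065 / 39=-52822.18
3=3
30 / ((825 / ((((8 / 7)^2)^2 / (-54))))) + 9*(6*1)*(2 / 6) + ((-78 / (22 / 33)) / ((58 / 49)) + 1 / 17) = -284012746331 / 3515568210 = -80.79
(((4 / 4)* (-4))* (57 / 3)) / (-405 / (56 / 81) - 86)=4256 / 37621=0.11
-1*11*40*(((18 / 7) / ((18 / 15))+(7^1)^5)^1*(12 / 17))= -621265920 / 119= -5220722.02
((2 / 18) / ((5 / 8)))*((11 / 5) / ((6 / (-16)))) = -704 / 675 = -1.04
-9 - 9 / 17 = -162 / 17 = -9.53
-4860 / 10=-486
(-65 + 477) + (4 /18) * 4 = 3716 /9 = 412.89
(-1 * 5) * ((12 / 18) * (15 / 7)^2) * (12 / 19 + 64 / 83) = -237000 / 11039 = -21.47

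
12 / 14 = 6 / 7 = 0.86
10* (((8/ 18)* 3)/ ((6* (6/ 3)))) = 10/ 9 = 1.11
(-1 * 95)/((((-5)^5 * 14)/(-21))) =-0.05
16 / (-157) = -16 / 157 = -0.10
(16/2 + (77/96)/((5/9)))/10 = 1511/1600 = 0.94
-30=-30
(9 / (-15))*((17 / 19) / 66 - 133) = 33353 / 418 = 79.79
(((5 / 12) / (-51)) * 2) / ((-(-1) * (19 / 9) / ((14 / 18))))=-35 / 5814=-0.01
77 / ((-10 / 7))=-53.90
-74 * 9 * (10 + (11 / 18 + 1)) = -7733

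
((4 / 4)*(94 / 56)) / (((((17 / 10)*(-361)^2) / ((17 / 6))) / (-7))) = -235 / 1563852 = -0.00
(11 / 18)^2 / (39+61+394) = 121 / 160056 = 0.00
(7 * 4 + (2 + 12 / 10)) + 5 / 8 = 1273 / 40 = 31.82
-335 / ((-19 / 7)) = 2345 / 19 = 123.42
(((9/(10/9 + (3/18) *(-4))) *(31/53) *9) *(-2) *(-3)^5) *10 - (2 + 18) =518051.42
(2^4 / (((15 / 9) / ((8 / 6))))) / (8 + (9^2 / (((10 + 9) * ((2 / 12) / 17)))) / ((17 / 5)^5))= 50780768 / 35534855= 1.43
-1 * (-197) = 197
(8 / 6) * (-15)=-20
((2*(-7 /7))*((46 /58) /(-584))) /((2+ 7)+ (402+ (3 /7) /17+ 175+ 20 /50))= 0.00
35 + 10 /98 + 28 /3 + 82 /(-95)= 608486 /13965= 43.57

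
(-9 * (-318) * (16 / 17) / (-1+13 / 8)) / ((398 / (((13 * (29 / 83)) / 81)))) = 2557568 / 4211835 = 0.61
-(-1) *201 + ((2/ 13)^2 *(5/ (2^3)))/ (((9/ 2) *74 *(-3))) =67870057/ 337662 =201.00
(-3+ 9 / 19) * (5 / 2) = -120 / 19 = -6.32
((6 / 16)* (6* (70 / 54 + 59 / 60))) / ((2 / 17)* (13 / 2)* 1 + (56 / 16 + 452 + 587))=20927 / 4256520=0.00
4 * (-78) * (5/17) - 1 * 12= -1764/17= -103.76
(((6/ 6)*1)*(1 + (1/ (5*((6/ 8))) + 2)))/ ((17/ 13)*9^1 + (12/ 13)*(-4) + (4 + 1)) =637/ 2550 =0.25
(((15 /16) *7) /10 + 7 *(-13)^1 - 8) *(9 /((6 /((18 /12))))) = -28323 /128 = -221.27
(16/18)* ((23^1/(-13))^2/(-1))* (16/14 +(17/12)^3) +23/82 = -1019287987/94289832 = -10.81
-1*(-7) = 7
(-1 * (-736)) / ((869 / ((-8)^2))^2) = 3014656 / 755161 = 3.99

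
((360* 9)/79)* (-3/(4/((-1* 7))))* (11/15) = 12474/79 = 157.90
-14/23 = -0.61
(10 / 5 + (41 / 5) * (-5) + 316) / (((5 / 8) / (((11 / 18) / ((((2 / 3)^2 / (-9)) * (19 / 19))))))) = -27423 / 5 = -5484.60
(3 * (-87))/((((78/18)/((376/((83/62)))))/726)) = -13251892896/1079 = -12281643.09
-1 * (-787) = 787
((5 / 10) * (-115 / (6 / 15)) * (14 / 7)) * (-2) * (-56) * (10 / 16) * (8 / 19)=-161000 / 19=-8473.68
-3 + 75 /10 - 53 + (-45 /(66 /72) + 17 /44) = -4277 /44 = -97.20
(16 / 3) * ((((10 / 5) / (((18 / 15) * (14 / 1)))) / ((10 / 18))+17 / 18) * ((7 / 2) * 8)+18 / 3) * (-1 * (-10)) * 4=221440 / 27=8201.48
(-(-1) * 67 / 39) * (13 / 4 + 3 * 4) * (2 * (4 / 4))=52.40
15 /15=1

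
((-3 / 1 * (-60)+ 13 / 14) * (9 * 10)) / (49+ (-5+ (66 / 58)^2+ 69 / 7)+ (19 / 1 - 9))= 6390759 / 25570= 249.93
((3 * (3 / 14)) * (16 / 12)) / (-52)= -3 / 182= -0.02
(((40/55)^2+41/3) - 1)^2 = 22944100/131769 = 174.12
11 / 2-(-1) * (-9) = -7 / 2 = -3.50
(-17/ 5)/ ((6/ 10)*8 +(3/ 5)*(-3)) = -17/ 15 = -1.13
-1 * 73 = -73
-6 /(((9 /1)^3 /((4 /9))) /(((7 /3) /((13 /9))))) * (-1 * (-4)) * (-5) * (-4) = -4480 /9477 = -0.47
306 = 306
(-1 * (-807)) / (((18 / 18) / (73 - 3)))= 56490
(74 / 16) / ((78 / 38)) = 703 / 312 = 2.25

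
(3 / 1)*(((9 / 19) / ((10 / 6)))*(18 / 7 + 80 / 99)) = 21078 / 7315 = 2.88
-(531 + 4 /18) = -4781 /9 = -531.22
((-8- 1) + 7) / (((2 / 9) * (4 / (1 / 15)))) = -3 / 20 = -0.15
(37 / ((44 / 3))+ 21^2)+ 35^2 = 73415 / 44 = 1668.52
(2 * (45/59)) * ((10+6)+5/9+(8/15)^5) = 25209286/995625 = 25.32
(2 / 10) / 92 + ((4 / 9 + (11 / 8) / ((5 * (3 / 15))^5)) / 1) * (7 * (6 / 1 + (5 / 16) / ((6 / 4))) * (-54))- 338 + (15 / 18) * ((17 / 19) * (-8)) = -967778939 / 209760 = -4613.74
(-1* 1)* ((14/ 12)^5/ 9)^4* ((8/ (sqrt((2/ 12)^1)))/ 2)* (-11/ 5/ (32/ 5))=877714929273732011* sqrt(6)/ 191904444202025484288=0.01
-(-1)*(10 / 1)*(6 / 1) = 60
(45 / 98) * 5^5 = 140625 / 98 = 1434.95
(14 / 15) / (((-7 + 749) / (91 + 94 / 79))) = 7283 / 62805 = 0.12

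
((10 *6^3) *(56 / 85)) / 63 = 384 / 17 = 22.59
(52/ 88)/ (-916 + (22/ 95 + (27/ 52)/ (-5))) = -32110/ 49768499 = -0.00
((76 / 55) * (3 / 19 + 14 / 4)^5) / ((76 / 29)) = 1504776496271 / 4357934240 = 345.30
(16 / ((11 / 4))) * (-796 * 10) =-509440 / 11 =-46312.73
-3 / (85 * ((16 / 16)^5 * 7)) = -3 / 595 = -0.01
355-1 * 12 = 343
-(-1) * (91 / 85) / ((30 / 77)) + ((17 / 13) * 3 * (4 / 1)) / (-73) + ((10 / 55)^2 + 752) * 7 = 1542182054003 / 292813950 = 5266.76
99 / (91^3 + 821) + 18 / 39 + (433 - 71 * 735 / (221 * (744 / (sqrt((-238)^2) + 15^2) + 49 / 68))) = 79533202404571 / 239551395928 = 332.01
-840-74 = -914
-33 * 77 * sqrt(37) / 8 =-2541 * sqrt(37) / 8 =-1932.04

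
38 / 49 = 0.78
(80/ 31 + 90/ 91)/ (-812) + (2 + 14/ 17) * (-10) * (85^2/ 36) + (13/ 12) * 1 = -38933669591/ 6871956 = -5665.59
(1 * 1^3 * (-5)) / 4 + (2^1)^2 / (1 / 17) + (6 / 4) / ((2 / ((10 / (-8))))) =1053 / 16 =65.81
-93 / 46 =-2.02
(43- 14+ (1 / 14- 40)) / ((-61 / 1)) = 153 / 854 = 0.18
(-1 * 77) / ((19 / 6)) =-462 / 19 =-24.32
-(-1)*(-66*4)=-264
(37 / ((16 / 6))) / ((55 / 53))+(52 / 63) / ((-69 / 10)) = 25344601 / 1912680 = 13.25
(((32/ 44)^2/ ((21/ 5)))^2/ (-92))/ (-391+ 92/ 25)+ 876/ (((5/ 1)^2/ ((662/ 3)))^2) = 61337302637886970864/ 898725605518125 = 68249.20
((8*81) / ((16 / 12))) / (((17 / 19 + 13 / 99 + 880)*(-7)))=-457083 / 5800235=-0.08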